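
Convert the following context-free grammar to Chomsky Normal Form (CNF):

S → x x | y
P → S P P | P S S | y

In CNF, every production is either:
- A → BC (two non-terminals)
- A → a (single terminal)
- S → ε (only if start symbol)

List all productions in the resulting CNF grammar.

TX → x; S → y; P → y; S → TX TX; P → S X0; X0 → P P; P → P X1; X1 → S S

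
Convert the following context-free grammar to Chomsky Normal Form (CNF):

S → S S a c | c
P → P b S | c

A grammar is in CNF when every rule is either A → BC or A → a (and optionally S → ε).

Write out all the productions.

TA → a; TC → c; S → c; TB → b; P → c; S → S X0; X0 → S X1; X1 → TA TC; P → P X2; X2 → TB S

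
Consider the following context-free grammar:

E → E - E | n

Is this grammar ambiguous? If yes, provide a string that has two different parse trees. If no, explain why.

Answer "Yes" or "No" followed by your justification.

Yes - the string 'n - n - n - n - n' has two distinct leftmost derivations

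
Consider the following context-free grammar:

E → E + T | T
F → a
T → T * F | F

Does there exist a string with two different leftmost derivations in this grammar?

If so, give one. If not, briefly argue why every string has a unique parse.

No - every string in the language has a unique leftmost derivation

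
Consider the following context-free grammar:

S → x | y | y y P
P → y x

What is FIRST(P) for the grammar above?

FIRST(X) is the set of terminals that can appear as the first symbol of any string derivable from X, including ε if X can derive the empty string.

We compute FIRST(P) using the standard algorithm.
FIRST(P) = {y}
FIRST(S) = {x, y}
Therefore, FIRST(P) = {y}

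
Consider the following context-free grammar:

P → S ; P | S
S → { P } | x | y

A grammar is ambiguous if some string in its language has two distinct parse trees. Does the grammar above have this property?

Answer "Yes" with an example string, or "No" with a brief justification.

No - the grammar is unambiguous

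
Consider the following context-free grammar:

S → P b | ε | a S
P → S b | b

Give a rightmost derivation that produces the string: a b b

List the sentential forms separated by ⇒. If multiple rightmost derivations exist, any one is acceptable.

S ⇒ a S ⇒ a P b ⇒ a b b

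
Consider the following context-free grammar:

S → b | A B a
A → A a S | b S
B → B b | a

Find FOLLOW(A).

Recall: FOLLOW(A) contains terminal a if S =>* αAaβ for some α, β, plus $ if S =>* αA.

We compute FOLLOW(A) using the standard algorithm.
FOLLOW(S) starts with {$}.
FIRST(A) = {b}
FIRST(B) = {a}
FIRST(S) = {b}
FOLLOW(A) = {a}
FOLLOW(B) = {a, b}
FOLLOW(S) = {$, a}
Therefore, FOLLOW(A) = {a}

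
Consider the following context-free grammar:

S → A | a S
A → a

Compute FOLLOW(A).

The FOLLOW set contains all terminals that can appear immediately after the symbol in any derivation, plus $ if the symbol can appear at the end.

We compute FOLLOW(A) using the standard algorithm.
FOLLOW(S) starts with {$}.
FIRST(A) = {a}
FIRST(S) = {a}
FOLLOW(A) = {$}
FOLLOW(S) = {$}
Therefore, FOLLOW(A) = {$}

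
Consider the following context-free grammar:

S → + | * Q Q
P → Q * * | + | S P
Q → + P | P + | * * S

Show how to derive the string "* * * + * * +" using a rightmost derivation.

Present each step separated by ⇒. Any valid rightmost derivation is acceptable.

S ⇒ * Q Q ⇒ * Q * * S ⇒ * Q * * + ⇒ * * * S * * + ⇒ * * * + * * +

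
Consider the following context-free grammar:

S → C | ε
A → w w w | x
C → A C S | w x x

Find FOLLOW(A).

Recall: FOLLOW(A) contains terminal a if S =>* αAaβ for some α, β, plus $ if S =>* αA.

We compute FOLLOW(A) using the standard algorithm.
FOLLOW(S) starts with {$}.
FIRST(A) = {w, x}
FIRST(C) = {w, x}
FIRST(S) = {w, x, ε}
FOLLOW(A) = {w, x}
FOLLOW(C) = {$, w, x}
FOLLOW(S) = {$, w, x}
Therefore, FOLLOW(A) = {w, x}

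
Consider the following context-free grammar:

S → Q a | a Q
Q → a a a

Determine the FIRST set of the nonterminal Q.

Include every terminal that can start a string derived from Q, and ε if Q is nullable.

We compute FIRST(Q) using the standard algorithm.
FIRST(Q) = {a}
FIRST(S) = {a}
Therefore, FIRST(Q) = {a}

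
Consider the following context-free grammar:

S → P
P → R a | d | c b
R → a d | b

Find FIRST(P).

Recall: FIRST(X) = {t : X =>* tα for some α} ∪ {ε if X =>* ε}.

We compute FIRST(P) using the standard algorithm.
FIRST(P) = {a, b, c, d}
FIRST(R) = {a, b}
FIRST(S) = {a, b, c, d}
Therefore, FIRST(P) = {a, b, c, d}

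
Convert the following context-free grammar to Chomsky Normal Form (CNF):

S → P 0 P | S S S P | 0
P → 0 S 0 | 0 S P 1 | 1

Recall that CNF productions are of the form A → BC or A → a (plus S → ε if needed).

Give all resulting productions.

T0 → 0; S → 0; T1 → 1; P → 1; S → P X0; X0 → T0 P; S → S X1; X1 → S X2; X2 → S P; P → T0 X3; X3 → S T0; P → T0 X4; X4 → S X5; X5 → P T1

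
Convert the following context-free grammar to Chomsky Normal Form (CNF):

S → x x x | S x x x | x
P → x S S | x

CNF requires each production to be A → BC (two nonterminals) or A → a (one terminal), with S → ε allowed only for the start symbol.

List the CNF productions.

TX → x; S → x; P → x; S → TX X0; X0 → TX TX; S → S X1; X1 → TX X2; X2 → TX TX; P → TX X3; X3 → S S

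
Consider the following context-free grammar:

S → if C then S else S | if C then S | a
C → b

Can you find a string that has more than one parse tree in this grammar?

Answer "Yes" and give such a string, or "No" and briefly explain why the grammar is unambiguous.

Yes - the string 'if b then if b then a else a' has two distinct parse trees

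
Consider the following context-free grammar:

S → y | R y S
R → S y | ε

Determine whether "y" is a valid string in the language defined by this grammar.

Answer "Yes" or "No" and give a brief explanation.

Yes - a valid derivation exists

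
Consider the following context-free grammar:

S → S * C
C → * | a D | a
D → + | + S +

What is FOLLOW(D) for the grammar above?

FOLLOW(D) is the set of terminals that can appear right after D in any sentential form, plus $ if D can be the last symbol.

We compute FOLLOW(D) using the standard algorithm.
FOLLOW(S) starts with {$}.
FIRST(C) = {*, a}
FIRST(D) = {+}
FIRST(S) = {}
FOLLOW(C) = {$, *, +}
FOLLOW(D) = {$, *, +}
FOLLOW(S) = {$, *, +}
Therefore, FOLLOW(D) = {$, *, +}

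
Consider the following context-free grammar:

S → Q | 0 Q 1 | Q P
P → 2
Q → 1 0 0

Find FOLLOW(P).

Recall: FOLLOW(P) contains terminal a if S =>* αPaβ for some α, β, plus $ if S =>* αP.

We compute FOLLOW(P) using the standard algorithm.
FOLLOW(S) starts with {$}.
FIRST(P) = {2}
FIRST(Q) = {1}
FIRST(S) = {0, 1}
FOLLOW(P) = {$}
FOLLOW(Q) = {$, 1, 2}
FOLLOW(S) = {$}
Therefore, FOLLOW(P) = {$}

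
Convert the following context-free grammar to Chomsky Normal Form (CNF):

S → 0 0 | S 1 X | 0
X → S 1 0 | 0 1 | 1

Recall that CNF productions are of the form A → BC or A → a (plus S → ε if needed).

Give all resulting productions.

T0 → 0; T1 → 1; S → 0; X → 1; S → T0 T0; S → S X0; X0 → T1 X; X → S X1; X1 → T1 T0; X → T0 T1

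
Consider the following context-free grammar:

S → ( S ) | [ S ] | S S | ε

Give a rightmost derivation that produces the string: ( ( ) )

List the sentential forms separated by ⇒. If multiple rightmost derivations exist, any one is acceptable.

S ⇒ ( S ) ⇒ ( ( S ) ) ⇒ ( ( ) )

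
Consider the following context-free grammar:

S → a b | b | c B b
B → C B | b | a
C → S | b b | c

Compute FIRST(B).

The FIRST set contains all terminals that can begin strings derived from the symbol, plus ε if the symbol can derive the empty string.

We compute FIRST(B) using the standard algorithm.
FIRST(B) = {a, b, c}
FIRST(C) = {a, b, c}
FIRST(S) = {a, b, c}
Therefore, FIRST(B) = {a, b, c}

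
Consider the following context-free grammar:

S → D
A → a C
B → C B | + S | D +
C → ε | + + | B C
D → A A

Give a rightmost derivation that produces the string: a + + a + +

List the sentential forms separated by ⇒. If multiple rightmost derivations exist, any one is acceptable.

S ⇒ D ⇒ A A ⇒ A a C ⇒ A a + + ⇒ a C a + + ⇒ a + + a + +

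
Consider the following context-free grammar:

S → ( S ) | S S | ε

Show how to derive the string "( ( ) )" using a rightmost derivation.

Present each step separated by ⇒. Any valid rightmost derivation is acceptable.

S ⇒ ( S ) ⇒ ( ( S ) ) ⇒ ( ( ) )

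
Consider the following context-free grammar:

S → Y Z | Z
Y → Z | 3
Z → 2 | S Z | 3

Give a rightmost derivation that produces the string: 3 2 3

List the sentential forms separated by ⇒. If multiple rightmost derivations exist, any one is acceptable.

S ⇒ Y Z ⇒ Y S Z ⇒ Y S 3 ⇒ Y Z 3 ⇒ Y 2 3 ⇒ 3 2 3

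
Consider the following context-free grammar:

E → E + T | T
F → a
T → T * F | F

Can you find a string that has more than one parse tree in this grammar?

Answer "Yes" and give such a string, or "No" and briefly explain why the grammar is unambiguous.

No - the grammar is unambiguous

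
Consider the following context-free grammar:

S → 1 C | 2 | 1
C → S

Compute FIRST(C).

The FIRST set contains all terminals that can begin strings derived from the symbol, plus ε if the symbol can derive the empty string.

We compute FIRST(C) using the standard algorithm.
FIRST(C) = {1, 2}
FIRST(S) = {1, 2}
Therefore, FIRST(C) = {1, 2}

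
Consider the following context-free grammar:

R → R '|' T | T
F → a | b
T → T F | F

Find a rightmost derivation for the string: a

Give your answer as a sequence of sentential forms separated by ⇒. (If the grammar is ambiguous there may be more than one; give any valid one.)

R ⇒ T ⇒ F ⇒ a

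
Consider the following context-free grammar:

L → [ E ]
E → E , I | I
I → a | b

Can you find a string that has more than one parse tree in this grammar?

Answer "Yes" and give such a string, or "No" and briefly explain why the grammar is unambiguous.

No - the grammar is unambiguous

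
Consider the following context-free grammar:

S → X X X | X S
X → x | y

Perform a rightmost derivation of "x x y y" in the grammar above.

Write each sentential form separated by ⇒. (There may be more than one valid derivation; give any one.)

S ⇒ X S ⇒ X X X X ⇒ X X X y ⇒ X X y y ⇒ X x y y ⇒ x x y y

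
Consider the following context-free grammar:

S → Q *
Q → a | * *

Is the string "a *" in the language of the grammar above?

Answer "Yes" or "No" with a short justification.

Yes - a valid derivation exists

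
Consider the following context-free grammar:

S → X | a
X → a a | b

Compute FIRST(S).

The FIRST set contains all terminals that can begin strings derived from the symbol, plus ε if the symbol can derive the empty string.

We compute FIRST(S) using the standard algorithm.
FIRST(S) = {a, b}
FIRST(X) = {a, b}
Therefore, FIRST(S) = {a, b}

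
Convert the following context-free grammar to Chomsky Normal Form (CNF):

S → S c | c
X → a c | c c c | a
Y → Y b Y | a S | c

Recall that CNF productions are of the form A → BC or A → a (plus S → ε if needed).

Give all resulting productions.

TC → c; S → c; TA → a; X → a; TB → b; Y → c; S → S TC; X → TA TC; X → TC X0; X0 → TC TC; Y → Y X1; X1 → TB Y; Y → TA S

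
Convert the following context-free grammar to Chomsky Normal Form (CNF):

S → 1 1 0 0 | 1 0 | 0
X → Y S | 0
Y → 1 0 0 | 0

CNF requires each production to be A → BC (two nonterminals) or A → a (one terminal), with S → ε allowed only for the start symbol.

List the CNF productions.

T1 → 1; T0 → 0; S → 0; X → 0; Y → 0; S → T1 X0; X0 → T1 X1; X1 → T0 T0; S → T1 T0; X → Y S; Y → T1 X2; X2 → T0 T0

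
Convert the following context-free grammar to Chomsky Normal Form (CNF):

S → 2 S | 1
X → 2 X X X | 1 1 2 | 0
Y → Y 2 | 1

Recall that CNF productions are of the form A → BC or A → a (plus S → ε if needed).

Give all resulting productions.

T2 → 2; S → 1; T1 → 1; X → 0; Y → 1; S → T2 S; X → T2 X0; X0 → X X1; X1 → X X; X → T1 X2; X2 → T1 T2; Y → Y T2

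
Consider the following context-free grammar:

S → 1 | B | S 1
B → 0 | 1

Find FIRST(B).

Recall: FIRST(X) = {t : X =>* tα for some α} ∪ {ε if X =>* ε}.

We compute FIRST(B) using the standard algorithm.
FIRST(B) = {0, 1}
FIRST(S) = {0, 1}
Therefore, FIRST(B) = {0, 1}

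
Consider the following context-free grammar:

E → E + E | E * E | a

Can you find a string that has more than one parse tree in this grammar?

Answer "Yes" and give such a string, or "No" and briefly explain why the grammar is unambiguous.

Yes - the string 'a + a * a * a + a' has two distinct parse trees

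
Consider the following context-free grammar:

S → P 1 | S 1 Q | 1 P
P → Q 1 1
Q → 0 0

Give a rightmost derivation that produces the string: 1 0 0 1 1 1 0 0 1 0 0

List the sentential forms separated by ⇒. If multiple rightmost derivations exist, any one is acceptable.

S ⇒ S 1 Q ⇒ S 1 0 0 ⇒ S 1 Q 1 0 0 ⇒ S 1 0 0 1 0 0 ⇒ 1 P 1 0 0 1 0 0 ⇒ 1 Q 1 1 1 0 0 1 0 0 ⇒ 1 0 0 1 1 1 0 0 1 0 0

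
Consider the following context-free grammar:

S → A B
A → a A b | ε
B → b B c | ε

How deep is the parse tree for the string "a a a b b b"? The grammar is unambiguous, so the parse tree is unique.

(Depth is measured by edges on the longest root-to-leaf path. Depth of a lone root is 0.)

5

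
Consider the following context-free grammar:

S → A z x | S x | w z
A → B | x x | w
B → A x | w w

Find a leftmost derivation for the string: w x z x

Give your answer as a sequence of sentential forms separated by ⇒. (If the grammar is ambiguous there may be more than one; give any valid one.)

S ⇒ A z x ⇒ B z x ⇒ A x z x ⇒ w x z x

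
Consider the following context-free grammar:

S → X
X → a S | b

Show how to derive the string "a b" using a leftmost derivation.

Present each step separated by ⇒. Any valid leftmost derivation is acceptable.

S ⇒ X ⇒ a S ⇒ a X ⇒ a b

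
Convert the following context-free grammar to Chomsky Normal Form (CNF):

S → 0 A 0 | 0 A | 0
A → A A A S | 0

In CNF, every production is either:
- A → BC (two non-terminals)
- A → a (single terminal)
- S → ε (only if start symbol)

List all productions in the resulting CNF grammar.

T0 → 0; S → 0; A → 0; S → T0 X0; X0 → A T0; S → T0 A; A → A X1; X1 → A X2; X2 → A S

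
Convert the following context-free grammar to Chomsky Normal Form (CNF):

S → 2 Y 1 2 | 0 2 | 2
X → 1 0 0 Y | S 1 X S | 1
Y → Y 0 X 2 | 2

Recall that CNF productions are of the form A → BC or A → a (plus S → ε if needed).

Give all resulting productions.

T2 → 2; T1 → 1; T0 → 0; S → 2; X → 1; Y → 2; S → T2 X0; X0 → Y X1; X1 → T1 T2; S → T0 T2; X → T1 X2; X2 → T0 X3; X3 → T0 Y; X → S X4; X4 → T1 X5; X5 → X S; Y → Y X6; X6 → T0 X7; X7 → X T2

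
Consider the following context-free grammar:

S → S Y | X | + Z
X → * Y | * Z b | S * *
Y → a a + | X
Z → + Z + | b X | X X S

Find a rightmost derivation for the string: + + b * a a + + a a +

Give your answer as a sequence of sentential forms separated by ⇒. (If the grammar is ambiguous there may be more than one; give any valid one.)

S ⇒ S Y ⇒ S a a + ⇒ + Z a a + ⇒ + + Z + a a + ⇒ + + b X + a a + ⇒ + + b * Y + a a + ⇒ + + b * a a + + a a +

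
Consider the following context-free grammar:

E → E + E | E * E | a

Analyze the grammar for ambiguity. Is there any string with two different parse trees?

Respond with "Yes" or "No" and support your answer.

Yes - the string 'a + a * a * a' has two distinct parse trees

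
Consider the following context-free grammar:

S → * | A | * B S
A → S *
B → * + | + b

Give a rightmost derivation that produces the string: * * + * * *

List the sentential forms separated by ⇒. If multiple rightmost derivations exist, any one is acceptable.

S ⇒ A ⇒ S * ⇒ A * ⇒ S * * ⇒ * B S * * ⇒ * B * * * ⇒ * * + * * *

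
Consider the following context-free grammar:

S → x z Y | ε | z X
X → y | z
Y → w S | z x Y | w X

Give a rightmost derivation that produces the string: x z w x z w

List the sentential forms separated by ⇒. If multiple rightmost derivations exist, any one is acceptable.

S ⇒ x z Y ⇒ x z w S ⇒ x z w x z Y ⇒ x z w x z w S ⇒ x z w x z w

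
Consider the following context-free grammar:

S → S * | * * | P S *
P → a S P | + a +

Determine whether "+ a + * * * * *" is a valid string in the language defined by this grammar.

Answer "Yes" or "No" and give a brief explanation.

Yes - a valid derivation exists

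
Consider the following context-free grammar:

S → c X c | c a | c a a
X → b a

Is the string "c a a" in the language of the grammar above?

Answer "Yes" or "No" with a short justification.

Yes - a valid derivation exists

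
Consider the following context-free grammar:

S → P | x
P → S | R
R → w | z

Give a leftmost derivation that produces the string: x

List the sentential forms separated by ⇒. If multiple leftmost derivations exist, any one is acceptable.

S ⇒ P ⇒ S ⇒ P ⇒ S ⇒ x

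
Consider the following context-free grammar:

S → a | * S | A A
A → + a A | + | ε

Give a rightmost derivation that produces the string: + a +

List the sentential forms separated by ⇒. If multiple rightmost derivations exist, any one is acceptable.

S ⇒ A A ⇒ A + a A ⇒ A + a + ⇒ + a +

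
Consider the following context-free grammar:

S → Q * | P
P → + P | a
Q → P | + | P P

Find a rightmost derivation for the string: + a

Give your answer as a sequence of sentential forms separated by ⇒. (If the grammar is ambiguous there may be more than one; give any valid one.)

S ⇒ P ⇒ + P ⇒ + a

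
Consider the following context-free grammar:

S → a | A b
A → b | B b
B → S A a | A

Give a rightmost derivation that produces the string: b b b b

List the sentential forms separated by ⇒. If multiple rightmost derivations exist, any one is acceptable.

S ⇒ A b ⇒ B b b ⇒ A b b ⇒ B b b b ⇒ A b b b ⇒ b b b b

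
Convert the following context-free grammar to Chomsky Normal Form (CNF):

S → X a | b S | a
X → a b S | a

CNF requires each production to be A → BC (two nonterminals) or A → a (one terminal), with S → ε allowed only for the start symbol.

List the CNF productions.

TA → a; TB → b; S → a; X → a; S → X TA; S → TB S; X → TA X0; X0 → TB S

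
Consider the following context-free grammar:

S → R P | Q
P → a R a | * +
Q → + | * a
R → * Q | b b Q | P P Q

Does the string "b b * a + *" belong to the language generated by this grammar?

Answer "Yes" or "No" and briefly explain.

No - no valid derivation exists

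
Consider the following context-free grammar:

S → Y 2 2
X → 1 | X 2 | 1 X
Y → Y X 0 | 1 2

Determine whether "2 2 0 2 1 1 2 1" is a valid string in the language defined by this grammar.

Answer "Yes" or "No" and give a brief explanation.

No - no valid derivation exists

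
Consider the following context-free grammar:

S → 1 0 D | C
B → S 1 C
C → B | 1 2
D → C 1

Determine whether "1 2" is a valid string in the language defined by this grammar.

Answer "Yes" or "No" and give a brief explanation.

Yes - a valid derivation exists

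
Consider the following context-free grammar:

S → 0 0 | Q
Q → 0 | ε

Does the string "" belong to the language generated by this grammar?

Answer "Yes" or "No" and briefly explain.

Yes - a valid derivation exists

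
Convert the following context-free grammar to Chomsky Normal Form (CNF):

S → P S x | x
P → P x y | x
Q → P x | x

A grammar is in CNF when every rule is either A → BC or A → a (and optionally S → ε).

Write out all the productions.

TX → x; S → x; TY → y; P → x; Q → x; S → P X0; X0 → S TX; P → P X1; X1 → TX TY; Q → P TX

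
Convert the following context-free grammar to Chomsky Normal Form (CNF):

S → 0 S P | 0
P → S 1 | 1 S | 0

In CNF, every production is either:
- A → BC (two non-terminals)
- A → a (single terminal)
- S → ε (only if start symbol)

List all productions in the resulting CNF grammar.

T0 → 0; S → 0; T1 → 1; P → 0; S → T0 X0; X0 → S P; P → S T1; P → T1 S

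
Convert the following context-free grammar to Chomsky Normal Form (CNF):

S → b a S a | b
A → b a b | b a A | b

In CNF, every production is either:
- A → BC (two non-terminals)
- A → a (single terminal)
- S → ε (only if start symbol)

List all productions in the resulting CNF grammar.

TB → b; TA → a; S → b; A → b; S → TB X0; X0 → TA X1; X1 → S TA; A → TB X2; X2 → TA TB; A → TB X3; X3 → TA A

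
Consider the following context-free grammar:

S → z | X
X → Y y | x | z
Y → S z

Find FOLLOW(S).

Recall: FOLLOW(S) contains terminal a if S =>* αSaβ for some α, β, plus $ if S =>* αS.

We compute FOLLOW(S) using the standard algorithm.
FOLLOW(S) starts with {$}.
FIRST(S) = {x, z}
FIRST(X) = {x, z}
FIRST(Y) = {x, z}
FOLLOW(S) = {$, z}
FOLLOW(X) = {$, z}
FOLLOW(Y) = {y}
Therefore, FOLLOW(S) = {$, z}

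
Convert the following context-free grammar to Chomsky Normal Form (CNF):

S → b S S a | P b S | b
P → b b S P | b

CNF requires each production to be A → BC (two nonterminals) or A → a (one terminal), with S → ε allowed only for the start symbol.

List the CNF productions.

TB → b; TA → a; S → b; P → b; S → TB X0; X0 → S X1; X1 → S TA; S → P X2; X2 → TB S; P → TB X3; X3 → TB X4; X4 → S P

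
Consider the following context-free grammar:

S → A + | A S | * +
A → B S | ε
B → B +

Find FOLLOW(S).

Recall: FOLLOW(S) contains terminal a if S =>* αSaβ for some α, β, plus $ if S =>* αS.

We compute FOLLOW(S) using the standard algorithm.
FOLLOW(S) starts with {$}.
FIRST(A) = {ε}
FIRST(B) = {}
FIRST(S) = {*, +}
FOLLOW(A) = {*, +}
FOLLOW(B) = {*, +}
FOLLOW(S) = {$, *, +}
Therefore, FOLLOW(S) = {$, *, +}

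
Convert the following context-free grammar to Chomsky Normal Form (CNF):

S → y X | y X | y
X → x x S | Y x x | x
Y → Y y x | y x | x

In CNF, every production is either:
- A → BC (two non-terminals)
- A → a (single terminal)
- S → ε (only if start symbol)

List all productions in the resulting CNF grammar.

TY → y; S → y; TX → x; X → x; Y → x; S → TY X; S → TY X; X → TX X0; X0 → TX S; X → Y X1; X1 → TX TX; Y → Y X2; X2 → TY TX; Y → TY TX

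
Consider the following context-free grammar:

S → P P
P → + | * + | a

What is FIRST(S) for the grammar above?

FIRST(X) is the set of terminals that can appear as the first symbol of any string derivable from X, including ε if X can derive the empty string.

We compute FIRST(S) using the standard algorithm.
FIRST(P) = {*, +, a}
FIRST(S) = {*, +, a}
Therefore, FIRST(S) = {*, +, a}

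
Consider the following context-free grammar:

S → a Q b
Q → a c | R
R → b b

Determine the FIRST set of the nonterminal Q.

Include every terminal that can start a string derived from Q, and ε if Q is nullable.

We compute FIRST(Q) using the standard algorithm.
FIRST(Q) = {a, b}
FIRST(R) = {b}
FIRST(S) = {a}
Therefore, FIRST(Q) = {a, b}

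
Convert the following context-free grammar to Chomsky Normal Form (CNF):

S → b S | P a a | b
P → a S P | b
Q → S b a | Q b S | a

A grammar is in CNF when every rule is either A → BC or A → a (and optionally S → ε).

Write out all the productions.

TB → b; TA → a; S → b; P → b; Q → a; S → TB S; S → P X0; X0 → TA TA; P → TA X1; X1 → S P; Q → S X2; X2 → TB TA; Q → Q X3; X3 → TB S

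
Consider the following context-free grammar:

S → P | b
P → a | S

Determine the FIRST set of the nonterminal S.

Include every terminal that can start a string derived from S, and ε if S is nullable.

We compute FIRST(S) using the standard algorithm.
FIRST(P) = {a, b}
FIRST(S) = {a, b}
Therefore, FIRST(S) = {a, b}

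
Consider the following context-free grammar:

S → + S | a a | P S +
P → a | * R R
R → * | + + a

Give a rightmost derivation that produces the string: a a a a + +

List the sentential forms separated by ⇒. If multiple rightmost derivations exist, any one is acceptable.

S ⇒ P S + ⇒ P P S + + ⇒ P P a a + + ⇒ P a a a + + ⇒ a a a a + +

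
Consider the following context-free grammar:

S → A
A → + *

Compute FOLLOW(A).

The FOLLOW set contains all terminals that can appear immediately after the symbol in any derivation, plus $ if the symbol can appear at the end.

We compute FOLLOW(A) using the standard algorithm.
FOLLOW(S) starts with {$}.
FIRST(A) = {+}
FIRST(S) = {+}
FOLLOW(A) = {$}
FOLLOW(S) = {$}
Therefore, FOLLOW(A) = {$}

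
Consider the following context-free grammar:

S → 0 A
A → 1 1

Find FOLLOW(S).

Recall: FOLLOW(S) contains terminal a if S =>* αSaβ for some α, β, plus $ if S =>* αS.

We compute FOLLOW(S) using the standard algorithm.
FOLLOW(S) starts with {$}.
FIRST(A) = {1}
FIRST(S) = {0}
FOLLOW(A) = {$}
FOLLOW(S) = {$}
Therefore, FOLLOW(S) = {$}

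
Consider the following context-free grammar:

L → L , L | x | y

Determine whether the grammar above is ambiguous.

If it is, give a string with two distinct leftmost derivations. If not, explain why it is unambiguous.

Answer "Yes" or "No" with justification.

Yes - the string 'y , y , y , x' has two distinct leftmost derivations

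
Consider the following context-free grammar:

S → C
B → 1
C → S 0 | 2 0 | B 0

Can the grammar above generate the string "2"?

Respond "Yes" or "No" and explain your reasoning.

No - no valid derivation exists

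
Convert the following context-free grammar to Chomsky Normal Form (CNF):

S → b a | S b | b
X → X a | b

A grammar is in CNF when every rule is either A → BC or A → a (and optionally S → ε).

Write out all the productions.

TB → b; TA → a; S → b; X → b; S → TB TA; S → S TB; X → X TA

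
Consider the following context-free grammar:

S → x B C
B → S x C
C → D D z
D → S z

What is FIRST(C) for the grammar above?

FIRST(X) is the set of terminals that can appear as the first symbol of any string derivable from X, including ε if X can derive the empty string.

We compute FIRST(C) using the standard algorithm.
FIRST(B) = {x}
FIRST(C) = {x}
FIRST(D) = {x}
FIRST(S) = {x}
Therefore, FIRST(C) = {x}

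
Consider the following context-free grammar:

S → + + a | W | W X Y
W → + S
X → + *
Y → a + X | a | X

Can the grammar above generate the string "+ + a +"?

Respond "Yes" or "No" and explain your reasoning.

No - no valid derivation exists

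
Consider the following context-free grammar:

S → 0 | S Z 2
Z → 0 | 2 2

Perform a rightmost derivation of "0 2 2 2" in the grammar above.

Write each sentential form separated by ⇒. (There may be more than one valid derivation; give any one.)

S ⇒ S Z 2 ⇒ S 2 2 2 ⇒ 0 2 2 2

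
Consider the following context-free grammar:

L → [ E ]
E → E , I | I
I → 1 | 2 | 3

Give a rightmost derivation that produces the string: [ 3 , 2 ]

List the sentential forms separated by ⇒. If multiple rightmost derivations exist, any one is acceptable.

L ⇒ [ E ] ⇒ [ E , I ] ⇒ [ E , 2 ] ⇒ [ I , 2 ] ⇒ [ 3 , 2 ]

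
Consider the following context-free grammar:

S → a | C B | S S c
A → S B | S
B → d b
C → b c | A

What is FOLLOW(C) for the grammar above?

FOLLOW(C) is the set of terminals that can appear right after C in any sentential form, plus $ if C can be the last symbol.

We compute FOLLOW(C) using the standard algorithm.
FOLLOW(S) starts with {$}.
FIRST(A) = {a, b}
FIRST(B) = {d}
FIRST(C) = {a, b}
FIRST(S) = {a, b}
FOLLOW(A) = {d}
FOLLOW(B) = {$, a, b, c, d}
FOLLOW(C) = {d}
FOLLOW(S) = {$, a, b, c, d}
Therefore, FOLLOW(C) = {d}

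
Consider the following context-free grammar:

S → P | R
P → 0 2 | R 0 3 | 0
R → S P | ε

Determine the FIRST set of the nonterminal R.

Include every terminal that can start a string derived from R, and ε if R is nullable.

We compute FIRST(R) using the standard algorithm.
FIRST(P) = {0}
FIRST(R) = {0, ε}
FIRST(S) = {0, ε}
Therefore, FIRST(R) = {0, ε}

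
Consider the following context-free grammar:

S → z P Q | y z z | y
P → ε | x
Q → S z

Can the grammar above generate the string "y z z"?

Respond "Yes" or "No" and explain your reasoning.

Yes - a valid derivation exists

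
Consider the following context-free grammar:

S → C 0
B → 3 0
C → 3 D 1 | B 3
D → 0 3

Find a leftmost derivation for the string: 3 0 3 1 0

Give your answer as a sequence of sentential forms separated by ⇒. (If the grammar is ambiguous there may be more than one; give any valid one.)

S ⇒ C 0 ⇒ 3 D 1 0 ⇒ 3 0 3 1 0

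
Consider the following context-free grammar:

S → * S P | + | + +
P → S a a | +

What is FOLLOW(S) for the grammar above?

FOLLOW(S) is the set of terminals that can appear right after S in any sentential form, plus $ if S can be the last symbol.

We compute FOLLOW(S) using the standard algorithm.
FOLLOW(S) starts with {$}.
FIRST(P) = {*, +}
FIRST(S) = {*, +}
FOLLOW(P) = {$, *, +, a}
FOLLOW(S) = {$, *, +, a}
Therefore, FOLLOW(S) = {$, *, +, a}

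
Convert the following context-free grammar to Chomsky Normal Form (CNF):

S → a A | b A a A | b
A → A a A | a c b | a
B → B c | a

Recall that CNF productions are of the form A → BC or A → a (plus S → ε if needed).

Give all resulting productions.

TA → a; TB → b; S → b; TC → c; A → a; B → a; S → TA A; S → TB X0; X0 → A X1; X1 → TA A; A → A X2; X2 → TA A; A → TA X3; X3 → TC TB; B → B TC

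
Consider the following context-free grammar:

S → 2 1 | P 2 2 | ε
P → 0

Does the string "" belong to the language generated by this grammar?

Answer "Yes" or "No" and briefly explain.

Yes - a valid derivation exists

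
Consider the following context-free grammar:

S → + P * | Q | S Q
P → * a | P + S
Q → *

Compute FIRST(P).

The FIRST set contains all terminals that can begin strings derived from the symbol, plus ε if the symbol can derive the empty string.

We compute FIRST(P) using the standard algorithm.
FIRST(P) = {*}
FIRST(Q) = {*}
FIRST(S) = {*, +}
Therefore, FIRST(P) = {*}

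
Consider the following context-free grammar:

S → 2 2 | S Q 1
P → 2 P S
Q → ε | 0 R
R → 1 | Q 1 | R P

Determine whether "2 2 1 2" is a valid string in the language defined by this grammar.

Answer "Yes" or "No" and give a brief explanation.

No - no valid derivation exists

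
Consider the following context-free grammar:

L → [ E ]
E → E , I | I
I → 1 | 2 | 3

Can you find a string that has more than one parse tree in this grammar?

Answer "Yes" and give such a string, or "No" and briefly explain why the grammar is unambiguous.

No - the grammar is unambiguous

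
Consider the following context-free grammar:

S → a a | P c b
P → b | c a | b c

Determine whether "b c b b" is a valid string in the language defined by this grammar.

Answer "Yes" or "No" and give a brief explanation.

No - no valid derivation exists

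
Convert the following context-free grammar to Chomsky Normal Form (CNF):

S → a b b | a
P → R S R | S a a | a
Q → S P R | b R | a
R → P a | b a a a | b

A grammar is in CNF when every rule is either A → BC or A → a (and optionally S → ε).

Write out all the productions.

TA → a; TB → b; S → a; P → a; Q → a; R → b; S → TA X0; X0 → TB TB; P → R X1; X1 → S R; P → S X2; X2 → TA TA; Q → S X3; X3 → P R; Q → TB R; R → P TA; R → TB X4; X4 → TA X5; X5 → TA TA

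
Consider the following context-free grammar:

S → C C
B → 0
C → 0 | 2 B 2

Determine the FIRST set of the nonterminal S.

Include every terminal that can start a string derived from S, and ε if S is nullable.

We compute FIRST(S) using the standard algorithm.
FIRST(B) = {0}
FIRST(C) = {0, 2}
FIRST(S) = {0, 2}
Therefore, FIRST(S) = {0, 2}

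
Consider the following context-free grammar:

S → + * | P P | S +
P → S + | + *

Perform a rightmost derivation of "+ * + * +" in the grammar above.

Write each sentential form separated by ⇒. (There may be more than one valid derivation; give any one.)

S ⇒ P P ⇒ P S + ⇒ P + * + ⇒ + * + * +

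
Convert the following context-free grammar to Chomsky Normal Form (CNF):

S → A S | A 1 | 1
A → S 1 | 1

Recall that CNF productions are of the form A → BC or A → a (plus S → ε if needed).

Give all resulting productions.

T1 → 1; S → 1; A → 1; S → A S; S → A T1; A → S T1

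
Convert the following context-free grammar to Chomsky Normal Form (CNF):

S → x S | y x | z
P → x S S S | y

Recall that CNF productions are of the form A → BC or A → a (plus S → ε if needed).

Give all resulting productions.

TX → x; TY → y; S → z; P → y; S → TX S; S → TY TX; P → TX X0; X0 → S X1; X1 → S S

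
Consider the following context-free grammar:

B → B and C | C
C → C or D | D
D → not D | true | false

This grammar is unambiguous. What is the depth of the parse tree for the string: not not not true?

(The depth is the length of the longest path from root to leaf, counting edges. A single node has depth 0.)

6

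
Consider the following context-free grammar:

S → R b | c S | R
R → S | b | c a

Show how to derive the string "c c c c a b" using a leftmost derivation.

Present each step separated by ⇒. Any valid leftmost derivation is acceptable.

S ⇒ c S ⇒ c c S ⇒ c c c S ⇒ c c c R ⇒ c c c S ⇒ c c c R b ⇒ c c c c a b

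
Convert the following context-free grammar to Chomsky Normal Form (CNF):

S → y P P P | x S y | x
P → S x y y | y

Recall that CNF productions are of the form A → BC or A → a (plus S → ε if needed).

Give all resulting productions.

TY → y; TX → x; S → x; P → y; S → TY X0; X0 → P X1; X1 → P P; S → TX X2; X2 → S TY; P → S X3; X3 → TX X4; X4 → TY TY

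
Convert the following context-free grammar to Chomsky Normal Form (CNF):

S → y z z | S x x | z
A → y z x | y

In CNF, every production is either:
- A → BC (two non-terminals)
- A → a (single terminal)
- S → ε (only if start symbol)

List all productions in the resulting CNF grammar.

TY → y; TZ → z; TX → x; S → z; A → y; S → TY X0; X0 → TZ TZ; S → S X1; X1 → TX TX; A → TY X2; X2 → TZ TX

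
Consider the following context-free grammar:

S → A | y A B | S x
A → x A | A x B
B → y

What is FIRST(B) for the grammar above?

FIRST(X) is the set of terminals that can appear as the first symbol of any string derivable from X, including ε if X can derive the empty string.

We compute FIRST(B) using the standard algorithm.
FIRST(A) = {x}
FIRST(B) = {y}
FIRST(S) = {x, y}
Therefore, FIRST(B) = {y}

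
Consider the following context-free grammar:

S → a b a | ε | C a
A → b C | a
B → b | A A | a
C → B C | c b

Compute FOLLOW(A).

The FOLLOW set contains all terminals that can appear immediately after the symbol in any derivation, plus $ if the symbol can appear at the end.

We compute FOLLOW(A) using the standard algorithm.
FOLLOW(S) starts with {$}.
FIRST(A) = {a, b}
FIRST(B) = {a, b}
FIRST(C) = {a, b, c}
FIRST(S) = {a, b, c, ε}
FOLLOW(A) = {a, b, c}
FOLLOW(B) = {a, b, c}
FOLLOW(C) = {a, b, c}
FOLLOW(S) = {$}
Therefore, FOLLOW(A) = {a, b, c}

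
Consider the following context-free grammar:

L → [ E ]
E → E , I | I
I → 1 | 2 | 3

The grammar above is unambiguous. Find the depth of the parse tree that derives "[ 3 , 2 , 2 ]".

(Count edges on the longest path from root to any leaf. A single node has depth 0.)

5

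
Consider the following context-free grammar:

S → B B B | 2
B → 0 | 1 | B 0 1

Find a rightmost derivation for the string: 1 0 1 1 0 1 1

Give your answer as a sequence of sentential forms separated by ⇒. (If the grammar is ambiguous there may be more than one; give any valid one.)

S ⇒ B B B ⇒ B B 1 ⇒ B B 0 1 1 ⇒ B 1 0 1 1 ⇒ B 0 1 1 0 1 1 ⇒ 1 0 1 1 0 1 1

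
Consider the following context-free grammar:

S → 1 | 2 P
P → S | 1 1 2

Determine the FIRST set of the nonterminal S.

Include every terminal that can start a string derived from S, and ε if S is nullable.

We compute FIRST(S) using the standard algorithm.
FIRST(P) = {1, 2}
FIRST(S) = {1, 2}
Therefore, FIRST(S) = {1, 2}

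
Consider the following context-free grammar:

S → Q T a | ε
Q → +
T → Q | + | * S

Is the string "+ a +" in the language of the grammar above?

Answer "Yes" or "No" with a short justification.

No - no valid derivation exists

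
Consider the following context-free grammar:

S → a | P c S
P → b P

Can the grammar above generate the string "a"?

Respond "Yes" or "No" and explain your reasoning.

Yes - a valid derivation exists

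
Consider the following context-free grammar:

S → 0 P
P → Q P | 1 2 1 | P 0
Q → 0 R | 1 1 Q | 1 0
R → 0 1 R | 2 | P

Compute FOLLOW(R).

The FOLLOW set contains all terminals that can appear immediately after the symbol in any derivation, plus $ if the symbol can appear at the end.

We compute FOLLOW(R) using the standard algorithm.
FOLLOW(S) starts with {$}.
FIRST(P) = {0, 1}
FIRST(Q) = {0, 1}
FIRST(R) = {0, 1, 2}
FIRST(S) = {0}
FOLLOW(P) = {$, 0, 1}
FOLLOW(Q) = {0, 1}
FOLLOW(R) = {0, 1}
FOLLOW(S) = {$}
Therefore, FOLLOW(R) = {0, 1}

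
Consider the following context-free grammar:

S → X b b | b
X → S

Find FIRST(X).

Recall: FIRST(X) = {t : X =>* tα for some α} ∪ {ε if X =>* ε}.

We compute FIRST(X) using the standard algorithm.
FIRST(S) = {b}
FIRST(X) = {b}
Therefore, FIRST(X) = {b}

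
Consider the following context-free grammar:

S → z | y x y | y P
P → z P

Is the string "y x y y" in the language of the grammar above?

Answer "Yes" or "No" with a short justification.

No - no valid derivation exists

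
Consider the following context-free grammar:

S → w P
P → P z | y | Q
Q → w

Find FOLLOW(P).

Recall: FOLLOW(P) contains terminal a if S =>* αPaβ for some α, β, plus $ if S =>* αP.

We compute FOLLOW(P) using the standard algorithm.
FOLLOW(S) starts with {$}.
FIRST(P) = {w, y}
FIRST(Q) = {w}
FIRST(S) = {w}
FOLLOW(P) = {$, z}
FOLLOW(Q) = {$, z}
FOLLOW(S) = {$}
Therefore, FOLLOW(P) = {$, z}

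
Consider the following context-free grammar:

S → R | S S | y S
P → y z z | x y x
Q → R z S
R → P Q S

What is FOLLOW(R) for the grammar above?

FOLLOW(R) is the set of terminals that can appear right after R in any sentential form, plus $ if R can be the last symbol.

We compute FOLLOW(R) using the standard algorithm.
FOLLOW(S) starts with {$}.
FIRST(P) = {x, y}
FIRST(Q) = {x, y}
FIRST(R) = {x, y}
FIRST(S) = {x, y}
FOLLOW(P) = {x, y}
FOLLOW(Q) = {x, y}
FOLLOW(R) = {$, x, y, z}
FOLLOW(S) = {$, x, y, z}
Therefore, FOLLOW(R) = {$, x, y, z}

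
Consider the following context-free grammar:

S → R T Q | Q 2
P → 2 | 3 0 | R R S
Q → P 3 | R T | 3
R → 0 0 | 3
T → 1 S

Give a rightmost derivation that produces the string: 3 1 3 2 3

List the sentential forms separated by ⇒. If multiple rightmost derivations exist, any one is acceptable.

S ⇒ R T Q ⇒ R T 3 ⇒ R 1 S 3 ⇒ R 1 Q 2 3 ⇒ R 1 3 2 3 ⇒ 3 1 3 2 3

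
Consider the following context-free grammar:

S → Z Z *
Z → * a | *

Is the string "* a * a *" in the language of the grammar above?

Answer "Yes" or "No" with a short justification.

Yes - a valid derivation exists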